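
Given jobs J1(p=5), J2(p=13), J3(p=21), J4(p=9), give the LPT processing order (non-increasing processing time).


LPT: sort by longest processing time first
  J3: p=21
  J2: p=13
  J4: p=9
  J1: p=5
Order: J3 → J2 → J4 → J1


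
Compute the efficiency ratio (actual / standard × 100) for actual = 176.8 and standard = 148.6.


Efficiency = (actual / standard) × 100
= (176.8 / 148.6) × 100
= 119.0%


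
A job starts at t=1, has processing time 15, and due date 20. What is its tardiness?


Completion = start + processing = 1 + 15 = 16
Tardiness = max(0, C - d) = max(0, 16 - 20)
= max(0, -4)
= 0


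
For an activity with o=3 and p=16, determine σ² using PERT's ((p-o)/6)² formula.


σ² = ((p - o) / 6)² = (p - o)² / 36
= (16 - 3)² / 36
= 13² / 36
= 169 / 36
= 4.6944


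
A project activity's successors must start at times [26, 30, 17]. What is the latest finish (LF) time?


LF = min of all successor start times
Successors start at: [26, 30, 17]
LF = min(26, 30, 17)
= 17


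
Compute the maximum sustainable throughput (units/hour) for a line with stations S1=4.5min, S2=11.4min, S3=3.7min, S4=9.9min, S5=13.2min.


Bottleneck = longest station time
Station times: [4.5, 11.4, 3.7, 9.9, 13.2]
Max = 13.2 min
Rate = 60 / 13.2
= 4.55 units/hour (bottleneck: 13.2min)


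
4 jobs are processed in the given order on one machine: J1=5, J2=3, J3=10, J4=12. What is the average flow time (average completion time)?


Completion times:
  J1: completes at 5
  J2: completes at 8
  J3: completes at 18
  J4: completes at 30
Sum = 61
Average = 61/4
= 15.25


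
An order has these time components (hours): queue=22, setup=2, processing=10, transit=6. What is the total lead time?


Lead time = queue + setup + processing + transit
= 22 + 2 + 10 + 6
= 40 hours


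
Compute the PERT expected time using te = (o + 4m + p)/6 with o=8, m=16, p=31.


te = (o + 4m + p) / 6
= (8 + 4×16 + 31) / 6
= (8 + 64 + 31) / 6
= 103 / 6
= 17.17


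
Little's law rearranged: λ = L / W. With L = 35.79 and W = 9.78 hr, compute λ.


Little's law: L = λW → λ = L / W
= 35.79 / 9.78
= 3.66 per hour


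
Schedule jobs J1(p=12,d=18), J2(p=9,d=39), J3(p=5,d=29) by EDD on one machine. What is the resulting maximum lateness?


EDD order: J1 → J3 → J2
Completion and lateness:
  J1: C=12, d=18, L=12-18=-6
  J3: C=17, d=29, L=17-29=-12
  J2: C=26, d=39, L=26-39=-13
Lmax = max(-6, -12, -13)
= -6


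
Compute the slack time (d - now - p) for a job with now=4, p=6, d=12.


Slack = due - current_time - processing
= 12 - 4 - 6
= 2


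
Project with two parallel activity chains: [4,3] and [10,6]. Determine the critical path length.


Path A: 4 + 3 = 7
Path B: 10 + 6 = 16
Critical path = longest = max(7, 16)
= 16 (Path B)


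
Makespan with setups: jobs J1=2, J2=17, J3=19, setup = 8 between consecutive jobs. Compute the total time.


Makespan = Σ processing + (n-1) × setup
= (2 + 17 + 19) + (3-1)×8
= 38 + 16
= 54 time units


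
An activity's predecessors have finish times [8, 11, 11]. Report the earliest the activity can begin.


ES = max of all predecessor completion times
Predecessors: [8, 11, 11]
ES = max(8, 11, 11)
= 11


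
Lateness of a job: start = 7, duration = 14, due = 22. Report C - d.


Completion = 7 + 14 = 21
Lateness = C - d = 21 - 22
= -1


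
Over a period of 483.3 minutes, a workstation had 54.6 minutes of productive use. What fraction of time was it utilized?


Utilization = busy / total × 100
= 54.6 / 483.3 × 100
= 11.3%


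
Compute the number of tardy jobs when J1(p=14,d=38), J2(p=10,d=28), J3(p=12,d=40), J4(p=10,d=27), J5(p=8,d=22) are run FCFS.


Completion vs due date:
  J1: C=14, d=38 → on time
  J2: C=24, d=28 → on time
  J3: C=36, d=40 → on time
  J4: C=46, d=27 → TARDY
  J5: C=54, d=22 → TARDY
Tardy jobs: J4, J5
Count = 2


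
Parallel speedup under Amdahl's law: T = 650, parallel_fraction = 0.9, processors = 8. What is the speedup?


Amdahl's law: T_p = T × ((1-p) + p/N)
= 650 × ((1-0.9) + 0.9/8)
= 650 × (0.10 + 0.1125)
= 650 × 0.2125
= 138.12
Speedup = 650/138.12
= 4.71×


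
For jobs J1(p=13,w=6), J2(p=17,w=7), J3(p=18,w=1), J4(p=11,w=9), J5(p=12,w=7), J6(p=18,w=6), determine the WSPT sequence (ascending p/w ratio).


WSPT (Smith's rule): sort by p/w ascending
  J4: p/w = 11/9 = 1.222
  J5: p/w = 12/7 = 1.714
  J1: p/w = 13/6 = 2.167
  J2: p/w = 17/7 = 2.429
  J6: p/w = 18/6 = 3.000
  J3: p/w = 18/1 = 18.000
Order: J4 → J5 → J1 → J2 → J6 → J3


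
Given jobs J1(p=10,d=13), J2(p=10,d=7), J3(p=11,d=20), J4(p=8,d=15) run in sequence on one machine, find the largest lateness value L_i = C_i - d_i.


Lateness per job (L = C - d):
  J1: C=10, d=13, L=-3
  J2: C=20, d=7, L=13
  J3: C=31, d=20, L=11
  J4: C=39, d=15, L=24
Lmax = max(-3, 13, 11, 24)
= 24


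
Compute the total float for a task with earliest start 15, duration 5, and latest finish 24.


EF = ES + duration = 15 + 5 = 20
LS = LF - duration = 24 - 5 = 19
Total Float = LF - EF = 24 - 20
(or LS - ES = 19 - 15)
= 4


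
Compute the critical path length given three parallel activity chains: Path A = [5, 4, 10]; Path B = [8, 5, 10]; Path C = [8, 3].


Path A: 5 + 4 + 10 = 19
Path B: 8 + 5 + 10 = 23
Path C: 8 + 3 = 11
Critical path = longest = max(19, 23, 11)
= 23 (Path B)


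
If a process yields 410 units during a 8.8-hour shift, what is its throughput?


Throughput = units / time
= 410 / 8.8
= 46.6 units/hour


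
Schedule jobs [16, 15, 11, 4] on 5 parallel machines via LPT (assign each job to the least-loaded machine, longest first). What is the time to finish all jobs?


Jobs (LPT sorted): [16, 15, 11, 4]
Machines: 5
  J=16 → Machine 1 (load: 0+16=16)
  J=15 → Machine 2 (load: 0+15=15)
  J=11 → Machine 3 (load: 0+11=11)
  J=4 → Machine 4 (load: 0+4=4)
Machine loads: [16, 15, 11, 4, 0]
Makespan = max = 16 time units


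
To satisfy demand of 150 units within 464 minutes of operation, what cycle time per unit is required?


Cycle time = available time / demand
= 464 / 150
= 3.09 min/unit


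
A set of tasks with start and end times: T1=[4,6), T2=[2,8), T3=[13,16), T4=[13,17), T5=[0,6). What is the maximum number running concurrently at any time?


Check each time point for overlaps:
  t=4: 3 tasks active (T1, T2, T5)
Max concurrent = 3


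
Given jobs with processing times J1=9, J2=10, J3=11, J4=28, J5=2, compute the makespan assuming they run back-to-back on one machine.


Sequential makespan: sum all processing times
= 9 + 10 + 11 + 28 + 2
= 60 time units


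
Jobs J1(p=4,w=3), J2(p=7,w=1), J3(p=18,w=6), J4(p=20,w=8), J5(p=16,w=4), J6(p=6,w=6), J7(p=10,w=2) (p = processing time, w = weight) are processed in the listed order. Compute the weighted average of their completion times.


Completion times:
  J1: C=4, w×C=3×4=12
  J2: C=11, w×C=1×11=11
  J3: C=29, w×C=6×29=174
  J4: C=49, w×C=8×49=392
  J5: C=65, w×C=4×65=260
  J6: C=71, w×C=6×71=426
  J7: C=81, w×C=2×81=162
Sum w×C = 1437
Sum w = 30
Weighted avg = 1437/30
= 47.90


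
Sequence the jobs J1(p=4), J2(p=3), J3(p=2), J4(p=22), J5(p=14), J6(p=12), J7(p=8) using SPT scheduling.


SPT: sort by shortest processing time
  J3: p=2
  J2: p=3
  J1: p=4
  J7: p=8
  J6: p=12
  J5: p=14
  J4: p=22
Order: J3 → J2 → J1 → J7 → J6 → J5 → J4


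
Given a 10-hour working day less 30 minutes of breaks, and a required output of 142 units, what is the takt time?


Available = 10×60 - 30 = 570 min
Takt time = 570 / 142
= 4.01 min/unit


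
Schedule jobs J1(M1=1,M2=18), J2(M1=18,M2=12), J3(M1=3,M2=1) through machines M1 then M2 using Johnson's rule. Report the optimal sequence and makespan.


Johnson's rule:
Group 1 (M1≤M2, sort by M1): ['J1']
Group 2 (M1>M2, sort desc M2): ['J2', 'J3']
Sequence: J1 → J2 → J3
Makespan calculation:
  J1: M1 done=1, M2 done=19
  J2: M1 done=19, M2 done=31
  J3: M1 done=22, M2 done=32
= Sequence: J1 → J2 → J3, Makespan: 32


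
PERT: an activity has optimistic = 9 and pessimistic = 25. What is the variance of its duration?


σ² = ((p - o) / 6)² = (p - o)² / 36
= (25 - 9)² / 36
= 16² / 36
= 256 / 36
= 7.1111


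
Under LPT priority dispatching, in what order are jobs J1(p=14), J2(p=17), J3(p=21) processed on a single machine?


LPT: sort by longest processing time first
  J3: p=21
  J2: p=17
  J1: p=14
Order: J3 → J2 → J1


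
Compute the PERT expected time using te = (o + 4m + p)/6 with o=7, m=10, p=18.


te = (o + 4m + p) / 6
= (7 + 4×10 + 18) / 6
= (7 + 40 + 18) / 6
= 65 / 6
= 10.83


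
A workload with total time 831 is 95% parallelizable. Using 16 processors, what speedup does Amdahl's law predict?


Amdahl's law: T_p = T × ((1-p) + p/N)
= 831 × ((1-0.95) + 0.95/16)
= 831 × (0.05 + 0.0594)
= 831 × 0.1094
= 90.89
Speedup = 831/90.89
= 9.14×


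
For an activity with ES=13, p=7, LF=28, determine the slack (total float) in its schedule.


EF = ES + duration = 13 + 7 = 20
LS = LF - duration = 28 - 7 = 21
Total Float = LF - EF = 28 - 20
(or LS - ES = 21 - 13)
= 8


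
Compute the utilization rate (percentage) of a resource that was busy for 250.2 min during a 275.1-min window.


Utilization = busy / total × 100
= 250.2 / 275.1 × 100
= 90.9%


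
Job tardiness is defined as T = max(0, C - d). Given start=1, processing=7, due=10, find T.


Completion = start + processing = 1 + 7 = 8
Tardiness = max(0, C - d) = max(0, 8 - 10)
= max(0, -2)
= 0


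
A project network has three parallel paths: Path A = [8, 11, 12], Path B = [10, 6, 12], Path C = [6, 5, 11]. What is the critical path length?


Path A: 8 + 11 + 12 = 31
Path B: 10 + 6 + 12 = 28
Path C: 6 + 5 + 11 = 22
Critical path = longest = max(31, 28, 22)
= 31 (Path A)


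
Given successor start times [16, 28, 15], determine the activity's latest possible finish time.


LF = min of all successor start times
Successors start at: [16, 28, 15]
LF = min(16, 28, 15)
= 15


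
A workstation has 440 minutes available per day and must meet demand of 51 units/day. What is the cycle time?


Cycle time = available time / demand
= 440 / 51
= 8.63 min/unit


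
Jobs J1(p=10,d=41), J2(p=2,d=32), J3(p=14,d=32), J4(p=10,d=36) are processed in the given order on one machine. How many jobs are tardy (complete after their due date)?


Completion vs due date:
  J1: C=10, d=41 → on time
  J2: C=12, d=32 → on time
  J3: C=26, d=32 → on time
  J4: C=36, d=36 → on time
Tardy jobs: none
Count = 0


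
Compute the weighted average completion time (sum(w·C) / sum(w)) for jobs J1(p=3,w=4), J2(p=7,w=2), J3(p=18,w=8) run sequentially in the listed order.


Completion times:
  J1: C=3, w×C=4×3=12
  J2: C=10, w×C=2×10=20
  J3: C=28, w×C=8×28=224
Sum w×C = 256
Sum w = 14
Weighted avg = 256/14
= 18.29


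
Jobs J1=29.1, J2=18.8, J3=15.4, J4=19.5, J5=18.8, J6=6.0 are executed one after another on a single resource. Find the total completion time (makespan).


Sequential makespan: sum all processing times
= 29.1 + 18.8 + 15.4 + 19.5 + 18.8 + 6.0
= 107.6 time units


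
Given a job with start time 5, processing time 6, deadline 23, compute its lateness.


Completion = 5 + 6 = 11
Lateness = C - d = 11 - 23
= -12


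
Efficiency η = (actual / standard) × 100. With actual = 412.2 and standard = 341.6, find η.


Efficiency = (actual / standard) × 100
= (412.2 / 341.6) × 100
= 120.7%


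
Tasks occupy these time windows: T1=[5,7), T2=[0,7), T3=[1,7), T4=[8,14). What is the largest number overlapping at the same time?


Check each time point for overlaps:
  t=5: 3 tasks active (T1, T2, T3)
Max concurrent = 3


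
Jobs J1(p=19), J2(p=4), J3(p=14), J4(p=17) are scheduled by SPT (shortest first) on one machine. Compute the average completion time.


SPT order: J2 → J3 → J4 → J1
Completion times:
  J2: C=4
  J3: C=18
  J4: C=35
  J1: C=54
Sum = 111, n = 4
Mean flow = 111/4
= 27.75


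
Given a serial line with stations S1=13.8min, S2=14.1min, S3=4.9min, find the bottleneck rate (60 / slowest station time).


Bottleneck = longest station time
Station times: [13.8, 14.1, 4.9]
Max = 14.1 min
Rate = 60 / 14.1
= 4.26 units/hour (bottleneck: 14.1min)


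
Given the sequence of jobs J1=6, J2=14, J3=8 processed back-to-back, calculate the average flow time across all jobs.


Completion times:
  J1: completes at 6
  J2: completes at 20
  J3: completes at 28
Sum = 54
Average = 54/3
= 18.00


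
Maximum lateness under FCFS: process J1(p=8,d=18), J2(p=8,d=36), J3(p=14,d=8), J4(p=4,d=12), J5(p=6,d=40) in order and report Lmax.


Lateness per job (L = C - d):
  J1: C=8, d=18, L=-10
  J2: C=16, d=36, L=-20
  J3: C=30, d=8, L=22
  J4: C=34, d=12, L=22
  J5: C=40, d=40, L=0
Lmax = max(-10, -20, 22, 22, 0)
= 22


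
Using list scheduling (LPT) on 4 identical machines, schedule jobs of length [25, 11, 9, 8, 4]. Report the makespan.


Jobs (LPT sorted): [25, 11, 9, 8, 4]
Machines: 4
  J=25 → Machine 1 (load: 0+25=25)
  J=11 → Machine 2 (load: 0+11=11)
  J=9 → Machine 3 (load: 0+9=9)
  J=8 → Machine 4 (load: 0+8=8)
  J=4 → Machine 4 (load: 8+4=12)
Machine loads: [25, 11, 9, 12]
Makespan = max = 25 time units


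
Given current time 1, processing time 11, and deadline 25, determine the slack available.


Slack = due - current_time - processing
= 25 - 1 - 11
= 13


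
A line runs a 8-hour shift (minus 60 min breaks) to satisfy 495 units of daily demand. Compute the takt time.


Available = 8×60 - 60 = 420 min
Takt time = 420 / 495
= 0.85 min/unit


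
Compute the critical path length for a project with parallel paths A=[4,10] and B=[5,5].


Path A: 4 + 10 = 14
Path B: 5 + 5 = 10
Critical path = longest = max(14, 10)
= 14 (Path A)


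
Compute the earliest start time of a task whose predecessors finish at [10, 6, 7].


ES = max of all predecessor completion times
Predecessors: [10, 6, 7]
ES = max(10, 6, 7)
= 10


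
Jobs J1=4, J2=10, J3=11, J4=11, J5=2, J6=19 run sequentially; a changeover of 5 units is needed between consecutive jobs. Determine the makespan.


Makespan = Σ processing + (n-1) × setup
= (4 + 10 + 11 + 11 + 2 + 19) + (6-1)×5
= 57 + 25
= 82 time units


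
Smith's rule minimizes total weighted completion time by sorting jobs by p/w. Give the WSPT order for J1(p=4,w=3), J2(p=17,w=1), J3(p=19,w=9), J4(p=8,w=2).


WSPT (Smith's rule): sort by p/w ascending
  J1: p/w = 4/3 = 1.333
  J3: p/w = 19/9 = 2.111
  J4: p/w = 8/2 = 4.000
  J2: p/w = 17/1 = 17.000
Order: J1 → J3 → J4 → J2


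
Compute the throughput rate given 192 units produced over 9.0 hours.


Throughput = units / time
= 192 / 9.0
= 21.3 units/hour


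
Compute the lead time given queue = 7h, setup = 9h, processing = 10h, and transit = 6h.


Lead time = queue + setup + processing + transit
= 7 + 9 + 10 + 6
= 32 hours


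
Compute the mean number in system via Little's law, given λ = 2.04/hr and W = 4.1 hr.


Little's law: L = λ × W
= 2.04 × 4.1
= 8.36


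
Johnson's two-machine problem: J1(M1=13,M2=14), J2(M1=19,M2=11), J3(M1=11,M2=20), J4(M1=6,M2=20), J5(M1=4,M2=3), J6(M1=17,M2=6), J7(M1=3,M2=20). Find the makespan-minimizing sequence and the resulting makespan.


Johnson's rule:
Group 1 (M1≤M2, sort by M1): ['J7', 'J4', 'J3', 'J1']
Group 2 (M1>M2, sort desc M2): ['J2', 'J6', 'J5']
Sequence: J7 → J4 → J3 → J1 → J2 → J6 → J5
Makespan calculation:
  J7: M1 done=3, M2 done=23
  J4: M1 done=9, M2 done=43
  J3: M1 done=20, M2 done=63
  J1: M1 done=33, M2 done=77
  J2: M1 done=52, M2 done=88
  J6: M1 done=69, M2 done=94
  J5: M1 done=73, M2 done=97
= Sequence: J7 → J4 → J3 → J1 → J2 → J6 → J5, Makespan: 97


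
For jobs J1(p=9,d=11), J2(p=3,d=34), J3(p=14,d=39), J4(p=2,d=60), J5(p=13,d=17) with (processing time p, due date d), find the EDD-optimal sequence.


EDD: sort by earliest due date
  J1: d=11, p=9
  J5: d=17, p=13
  J2: d=34, p=3
  J3: d=39, p=14
  J4: d=60, p=2
Order: J1 → J5 → J2 → J3 → J4


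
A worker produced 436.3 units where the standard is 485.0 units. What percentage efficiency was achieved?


Efficiency = (actual / standard) × 100
= (436.3 / 485.0) × 100
= 90.0%


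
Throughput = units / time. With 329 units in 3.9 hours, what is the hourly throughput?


Throughput = units / time
= 329 / 3.9
= 84.4 units/hour


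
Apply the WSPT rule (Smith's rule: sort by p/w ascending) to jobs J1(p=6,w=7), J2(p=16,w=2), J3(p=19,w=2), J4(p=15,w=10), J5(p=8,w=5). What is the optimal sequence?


WSPT (Smith's rule): sort by p/w ascending
  J1: p/w = 6/7 = 0.857
  J4: p/w = 15/10 = 1.500
  J5: p/w = 8/5 = 1.600
  J2: p/w = 16/2 = 8.000
  J3: p/w = 19/2 = 9.500
Order: J1 → J4 → J5 → J2 → J3


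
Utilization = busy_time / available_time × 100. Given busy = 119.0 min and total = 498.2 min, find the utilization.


Utilization = busy / total × 100
= 119.0 / 498.2 × 100
= 23.9%


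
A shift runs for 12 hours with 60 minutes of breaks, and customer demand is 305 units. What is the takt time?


Available = 12×60 - 60 = 660 min
Takt time = 660 / 305
= 2.16 min/unit


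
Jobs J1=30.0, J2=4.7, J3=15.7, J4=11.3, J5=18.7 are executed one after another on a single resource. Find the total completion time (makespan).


Sequential makespan: sum all processing times
= 30.0 + 4.7 + 15.7 + 11.3 + 18.7
= 80.4 time units


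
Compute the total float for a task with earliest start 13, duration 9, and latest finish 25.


EF = ES + duration = 13 + 9 = 22
LS = LF - duration = 25 - 9 = 16
Total Float = LF - EF = 25 - 22
(or LS - ES = 16 - 13)
= 3


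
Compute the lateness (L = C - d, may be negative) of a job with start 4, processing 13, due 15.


Completion = 4 + 13 = 17
Lateness = C - d = 17 - 15
= 2


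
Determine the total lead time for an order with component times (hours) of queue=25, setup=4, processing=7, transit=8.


Lead time = queue + setup + processing + transit
= 25 + 4 + 7 + 8
= 44 hours


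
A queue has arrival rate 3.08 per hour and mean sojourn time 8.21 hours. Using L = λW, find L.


Little's law: L = λ × W
= 3.08 × 8.21
= 25.29


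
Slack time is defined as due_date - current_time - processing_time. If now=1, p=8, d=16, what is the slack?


Slack = due - current_time - processing
= 16 - 1 - 8
= 7


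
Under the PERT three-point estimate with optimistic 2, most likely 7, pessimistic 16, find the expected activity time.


te = (o + 4m + p) / 6
= (2 + 4×7 + 16) / 6
= (2 + 28 + 16) / 6
= 46 / 6
= 7.67


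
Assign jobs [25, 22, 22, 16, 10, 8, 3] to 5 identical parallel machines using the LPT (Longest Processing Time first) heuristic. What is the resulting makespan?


Jobs (LPT sorted): [25, 22, 22, 16, 10, 8, 3]
Machines: 5
  J=25 → Machine 1 (load: 0+25=25)
  J=22 → Machine 2 (load: 0+22=22)
  J=22 → Machine 3 (load: 0+22=22)
  J=16 → Machine 4 (load: 0+16=16)
  J=10 → Machine 5 (load: 0+10=10)
  J=8 → Machine 5 (load: 10+8=18)
  J=3 → Machine 4 (load: 16+3=19)
Machine loads: [25, 22, 22, 19, 18]
Makespan = max = 25 time units


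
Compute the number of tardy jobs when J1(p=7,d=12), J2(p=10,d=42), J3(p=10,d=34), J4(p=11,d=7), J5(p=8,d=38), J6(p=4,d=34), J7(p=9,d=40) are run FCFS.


Completion vs due date:
  J1: C=7, d=12 → on time
  J2: C=17, d=42 → on time
  J3: C=27, d=34 → on time
  J4: C=38, d=7 → TARDY
  J5: C=46, d=38 → TARDY
  J6: C=50, d=34 → TARDY
  J7: C=59, d=40 → TARDY
Tardy jobs: J4, J5, J6, J7
Count = 4


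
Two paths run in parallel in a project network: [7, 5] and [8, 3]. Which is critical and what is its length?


Path A: 7 + 5 = 12
Path B: 8 + 3 = 11
Critical path = longest = max(12, 11)
= 12 (Path A)


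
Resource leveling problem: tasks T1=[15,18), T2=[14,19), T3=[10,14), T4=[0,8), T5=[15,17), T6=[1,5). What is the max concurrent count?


Check each time point for overlaps:
  t=15: 3 tasks active (T1, T2, T5)
Max concurrent = 3


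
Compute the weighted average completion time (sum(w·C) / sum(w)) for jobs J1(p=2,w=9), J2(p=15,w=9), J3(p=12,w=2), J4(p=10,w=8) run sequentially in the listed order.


Completion times:
  J1: C=2, w×C=9×2=18
  J2: C=17, w×C=9×17=153
  J3: C=29, w×C=2×29=58
  J4: C=39, w×C=8×39=312
Sum w×C = 541
Sum w = 28
Weighted avg = 541/28
= 19.32


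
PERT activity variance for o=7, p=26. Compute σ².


σ² = ((p - o) / 6)² = (p - o)² / 36
= (26 - 7)² / 36
= 19² / 36
= 361 / 36
= 10.0278


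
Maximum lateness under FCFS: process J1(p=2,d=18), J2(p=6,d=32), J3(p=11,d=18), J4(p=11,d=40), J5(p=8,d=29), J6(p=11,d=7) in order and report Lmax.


Lateness per job (L = C - d):
  J1: C=2, d=18, L=-16
  J2: C=8, d=32, L=-24
  J3: C=19, d=18, L=1
  J4: C=30, d=40, L=-10
  J5: C=38, d=29, L=9
  J6: C=49, d=7, L=42
Lmax = max(-16, -24, 1, -10, 9, 42)
= 42


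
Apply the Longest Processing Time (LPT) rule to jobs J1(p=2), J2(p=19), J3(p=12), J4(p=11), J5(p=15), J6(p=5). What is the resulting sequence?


LPT: sort by longest processing time first
  J2: p=19
  J5: p=15
  J3: p=12
  J4: p=11
  J6: p=5
  J1: p=2
Order: J2 → J5 → J3 → J4 → J6 → J1


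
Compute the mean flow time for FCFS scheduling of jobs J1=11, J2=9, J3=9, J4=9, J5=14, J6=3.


Completion times:
  J1: completes at 11
  J2: completes at 20
  J3: completes at 29
  J4: completes at 38
  J5: completes at 52
  J6: completes at 55
Sum = 205
Average = 205/6
= 34.17


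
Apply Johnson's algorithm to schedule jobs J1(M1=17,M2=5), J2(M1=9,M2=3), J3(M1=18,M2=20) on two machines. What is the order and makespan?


Johnson's rule:
Group 1 (M1≤M2, sort by M1): ['J3']
Group 2 (M1>M2, sort desc M2): ['J1', 'J2']
Sequence: J3 → J1 → J2
Makespan calculation:
  J3: M1 done=18, M2 done=38
  J1: M1 done=35, M2 done=43
  J2: M1 done=44, M2 done=47
= Sequence: J3 → J1 → J2, Makespan: 47


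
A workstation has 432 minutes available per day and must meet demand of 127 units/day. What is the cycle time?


Cycle time = available time / demand
= 432 / 127
= 3.40 min/unit


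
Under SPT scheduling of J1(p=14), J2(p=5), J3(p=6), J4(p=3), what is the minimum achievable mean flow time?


SPT order: J4 → J2 → J3 → J1
Completion times:
  J4: C=3
  J2: C=8
  J3: C=14
  J1: C=28
Sum = 53, n = 4
Mean flow = 53/4
= 13.25


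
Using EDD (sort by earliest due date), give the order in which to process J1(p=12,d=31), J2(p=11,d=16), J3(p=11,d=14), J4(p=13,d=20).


EDD: sort by earliest due date
  J3: d=14, p=11
  J2: d=16, p=11
  J4: d=20, p=13
  J1: d=31, p=12
Order: J3 → J2 → J4 → J1


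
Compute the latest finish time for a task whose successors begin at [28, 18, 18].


LF = min of all successor start times
Successors start at: [28, 18, 18]
LF = min(28, 18, 18)
= 18


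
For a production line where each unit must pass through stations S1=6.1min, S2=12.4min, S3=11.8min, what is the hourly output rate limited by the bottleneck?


Bottleneck = longest station time
Station times: [6.1, 12.4, 11.8]
Max = 12.4 min
Rate = 60 / 12.4
= 4.84 units/hour (bottleneck: 12.4min)


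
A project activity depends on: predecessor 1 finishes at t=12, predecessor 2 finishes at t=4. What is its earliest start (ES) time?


ES = max of all predecessor completion times
Predecessors: [12, 4]
ES = max(12, 4)
= 12


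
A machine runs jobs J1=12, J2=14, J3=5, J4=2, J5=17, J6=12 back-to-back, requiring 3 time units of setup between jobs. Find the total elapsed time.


Makespan = Σ processing + (n-1) × setup
= (12 + 14 + 5 + 2 + 17 + 12) + (6-1)×3
= 62 + 15
= 77 time units


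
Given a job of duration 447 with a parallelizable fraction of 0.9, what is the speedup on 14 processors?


Amdahl's law: T_p = T × ((1-p) + p/N)
= 447 × ((1-0.9) + 0.9/14)
= 447 × (0.10 + 0.0643)
= 447 × 0.1643
= 73.44
Speedup = 447/73.44
= 6.09×


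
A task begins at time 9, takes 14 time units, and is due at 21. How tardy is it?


Completion = start + processing = 9 + 14 = 23
Tardiness = max(0, C - d) = max(0, 23 - 21)
= max(0, 2)
= 2


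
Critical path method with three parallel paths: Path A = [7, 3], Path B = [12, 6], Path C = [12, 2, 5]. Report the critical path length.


Path A: 7 + 3 = 10
Path B: 12 + 6 = 18
Path C: 12 + 2 + 5 = 19
Critical path = longest = max(10, 18, 19)
= 19 (Path C)


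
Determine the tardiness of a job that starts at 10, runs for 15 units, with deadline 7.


Completion = start + processing = 10 + 15 = 25
Tardiness = max(0, C - d) = max(0, 25 - 7)
= max(0, 18)
= 18


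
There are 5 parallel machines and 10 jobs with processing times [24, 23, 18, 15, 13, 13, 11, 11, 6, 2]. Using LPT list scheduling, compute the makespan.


Jobs (LPT sorted): [24, 23, 18, 15, 13, 13, 11, 11, 6, 2]
Machines: 5
  J=24 → Machine 1 (load: 0+24=24)
  J=23 → Machine 2 (load: 0+23=23)
  J=18 → Machine 3 (load: 0+18=18)
  J=15 → Machine 4 (load: 0+15=15)
  J=13 → Machine 5 (load: 0+13=13)
  J=13 → Machine 5 (load: 13+13=26)
  J=11 → Machine 4 (load: 15+11=26)
  J=11 → Machine 3 (load: 18+11=29)
  J=6 → Machine 2 (load: 23+6=29)
  J=2 → Machine 1 (load: 24+2=26)
Machine loads: [26, 29, 29, 26, 26]
Makespan = max = 29 time units


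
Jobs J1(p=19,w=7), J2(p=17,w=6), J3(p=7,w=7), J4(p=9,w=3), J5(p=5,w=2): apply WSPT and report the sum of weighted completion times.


WSPT order (by p/w): J3 → J5 → J1 → J2 → J4
  J3: C=7, w·C=7×7=49
  J5: C=12, w·C=2×12=24
  J1: C=31, w·C=7×31=217
  J2: C=48, w·C=6×48=288
  J4: C=57, w·C=3×57=171
Σ w·C = 749
= 749


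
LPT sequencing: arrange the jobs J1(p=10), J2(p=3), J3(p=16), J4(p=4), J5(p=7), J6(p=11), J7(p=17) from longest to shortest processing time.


LPT: sort by longest processing time first
  J7: p=17
  J3: p=16
  J6: p=11
  J1: p=10
  J5: p=7
  J4: p=4
  J2: p=3
Order: J7 → J3 → J6 → J1 → J5 → J4 → J2


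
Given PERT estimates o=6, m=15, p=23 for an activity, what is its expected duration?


te = (o + 4m + p) / 6
= (6 + 4×15 + 23) / 6
= (6 + 60 + 23) / 6
= 89 / 6
= 14.83


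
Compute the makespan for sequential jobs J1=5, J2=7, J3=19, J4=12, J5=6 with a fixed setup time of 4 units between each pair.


Makespan = Σ processing + (n-1) × setup
= (5 + 7 + 19 + 12 + 6) + (5-1)×4
= 49 + 16
= 65 time units


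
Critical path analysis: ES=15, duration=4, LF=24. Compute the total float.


EF = ES + duration = 15 + 4 = 19
LS = LF - duration = 24 - 4 = 20
Total Float = LF - EF = 24 - 19
(or LS - ES = 20 - 15)
= 5


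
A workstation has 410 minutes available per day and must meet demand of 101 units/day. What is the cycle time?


Cycle time = available time / demand
= 410 / 101
= 4.06 min/unit


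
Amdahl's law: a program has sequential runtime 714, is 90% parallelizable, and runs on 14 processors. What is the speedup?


Amdahl's law: T_p = T × ((1-p) + p/N)
= 714 × ((1-0.9) + 0.9/14)
= 714 × (0.10 + 0.0643)
= 714 × 0.1643
= 117.30
Speedup = 714/117.30
= 6.09×


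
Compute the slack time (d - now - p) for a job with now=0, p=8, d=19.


Slack = due - current_time - processing
= 19 - 0 - 8
= 11


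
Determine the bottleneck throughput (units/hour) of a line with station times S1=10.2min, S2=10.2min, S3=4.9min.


Bottleneck = longest station time
Station times: [10.2, 10.2, 4.9]
Max = 10.2 min
Rate = 60 / 10.2
= 5.88 units/hour (bottleneck: 10.2min)


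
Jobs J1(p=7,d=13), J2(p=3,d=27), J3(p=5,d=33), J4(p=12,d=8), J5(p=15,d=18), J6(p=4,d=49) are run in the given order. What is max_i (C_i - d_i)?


Lateness per job (L = C - d):
  J1: C=7, d=13, L=-6
  J2: C=10, d=27, L=-17
  J3: C=15, d=33, L=-18
  J4: C=27, d=8, L=19
  J5: C=42, d=18, L=24
  J6: C=46, d=49, L=-3
Lmax = max(-6, -17, -18, 19, 24, -3)
= 24


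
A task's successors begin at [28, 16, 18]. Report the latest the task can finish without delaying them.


LF = min of all successor start times
Successors start at: [28, 16, 18]
LF = min(28, 16, 18)
= 16


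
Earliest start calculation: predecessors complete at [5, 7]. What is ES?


ES = max of all predecessor completion times
Predecessors: [5, 7]
ES = max(5, 7)
= 7


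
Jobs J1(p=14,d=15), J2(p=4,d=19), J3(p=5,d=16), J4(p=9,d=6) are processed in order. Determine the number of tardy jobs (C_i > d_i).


Completion vs due date:
  J1: C=14, d=15 → on time
  J2: C=18, d=19 → on time
  J3: C=23, d=16 → TARDY
  J4: C=32, d=6 → TARDY
Tardy jobs: J3, J4
Count = 2


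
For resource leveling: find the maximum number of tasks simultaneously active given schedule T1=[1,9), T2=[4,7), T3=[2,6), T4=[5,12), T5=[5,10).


Check each time point for overlaps:
  t=5: 5 tasks active (T1, T2, T3, T4, T5)
Max concurrent = 5


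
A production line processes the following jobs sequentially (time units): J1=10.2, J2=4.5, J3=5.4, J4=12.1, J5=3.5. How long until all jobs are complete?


Sequential makespan: sum all processing times
= 10.2 + 4.5 + 5.4 + 12.1 + 3.5
= 35.7 time units


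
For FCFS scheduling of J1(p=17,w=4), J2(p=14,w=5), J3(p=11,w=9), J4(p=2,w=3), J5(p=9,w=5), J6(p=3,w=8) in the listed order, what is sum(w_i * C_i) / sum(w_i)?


Completion times:
  J1: C=17, w×C=4×17=68
  J2: C=31, w×C=5×31=155
  J3: C=42, w×C=9×42=378
  J4: C=44, w×C=3×44=132
  J5: C=53, w×C=5×53=265
  J6: C=56, w×C=8×56=448
Sum w×C = 1446
Sum w = 34
Weighted avg = 1446/34
= 42.53


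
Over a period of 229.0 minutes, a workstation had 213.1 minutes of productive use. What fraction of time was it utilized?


Utilization = busy / total × 100
= 213.1 / 229.0 × 100
= 93.1%


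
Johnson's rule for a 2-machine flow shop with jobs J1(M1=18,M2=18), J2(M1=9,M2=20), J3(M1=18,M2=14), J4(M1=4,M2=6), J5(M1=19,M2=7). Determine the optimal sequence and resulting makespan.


Johnson's rule:
Group 1 (M1≤M2, sort by M1): ['J4', 'J2', 'J1']
Group 2 (M1>M2, sort desc M2): ['J3', 'J5']
Sequence: J4 → J2 → J1 → J3 → J5
Makespan calculation:
  J4: M1 done=4, M2 done=10
  J2: M1 done=13, M2 done=33
  J1: M1 done=31, M2 done=51
  J3: M1 done=49, M2 done=65
  J5: M1 done=68, M2 done=75
= Sequence: J4 → J2 → J1 → J3 → J5, Makespan: 75


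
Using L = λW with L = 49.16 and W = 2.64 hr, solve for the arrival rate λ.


Little's law: L = λW → λ = L / W
= 49.16 / 2.64
= 18.62 per hour


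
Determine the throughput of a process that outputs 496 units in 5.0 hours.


Throughput = units / time
= 496 / 5.0
= 99.2 units/hour


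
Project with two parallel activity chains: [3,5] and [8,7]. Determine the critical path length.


Path A: 3 + 5 = 8
Path B: 8 + 7 = 15
Critical path = longest = max(8, 15)
= 15 (Path B)


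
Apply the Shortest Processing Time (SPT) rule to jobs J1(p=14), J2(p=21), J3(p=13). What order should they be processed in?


SPT: sort by shortest processing time
  J3: p=13
  J1: p=14
  J2: p=21
Order: J3 → J1 → J2


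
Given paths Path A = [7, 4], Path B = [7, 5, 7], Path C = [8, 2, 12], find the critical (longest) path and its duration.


Path A: 7 + 4 = 11
Path B: 7 + 5 + 7 = 19
Path C: 8 + 2 + 12 = 22
Critical path = longest = max(11, 19, 22)
= 22 (Path C)


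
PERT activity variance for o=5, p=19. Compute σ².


σ² = ((p - o) / 6)² = (p - o)² / 36
= (19 - 5)² / 36
= 14² / 36
= 196 / 36
= 5.4444


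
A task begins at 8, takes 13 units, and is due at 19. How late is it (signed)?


Completion = 8 + 13 = 21
Lateness = C - d = 21 - 19
= 2


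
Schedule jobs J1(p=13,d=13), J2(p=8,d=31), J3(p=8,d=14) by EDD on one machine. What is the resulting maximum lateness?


EDD order: J1 → J3 → J2
Completion and lateness:
  J1: C=13, d=13, L=13-13=0
  J3: C=21, d=14, L=21-14=7
  J2: C=29, d=31, L=29-31=-2
Lmax = max(0, 7, -2)
= 7


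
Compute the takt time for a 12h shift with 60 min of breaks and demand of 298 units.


Available = 12×60 - 60 = 660 min
Takt time = 660 / 298
= 2.21 min/unit


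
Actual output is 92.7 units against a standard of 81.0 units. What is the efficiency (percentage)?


Efficiency = (actual / standard) × 100
= (92.7 / 81.0) × 100
= 114.4%


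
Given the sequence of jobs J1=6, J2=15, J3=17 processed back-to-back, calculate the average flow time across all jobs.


Completion times:
  J1: completes at 6
  J2: completes at 21
  J3: completes at 38
Sum = 65
Average = 65/3
= 21.67


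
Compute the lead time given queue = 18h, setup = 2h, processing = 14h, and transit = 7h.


Lead time = queue + setup + processing + transit
= 18 + 2 + 14 + 7
= 41 hours


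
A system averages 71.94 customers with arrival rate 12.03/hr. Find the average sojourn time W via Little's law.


Little's law: L = λW → W = L / λ
= 71.94 / 12.03
= 5.98 hours


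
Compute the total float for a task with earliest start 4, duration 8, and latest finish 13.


EF = ES + duration = 4 + 8 = 12
LS = LF - duration = 13 - 8 = 5
Total Float = LF - EF = 13 - 12
(or LS - ES = 5 - 4)
= 1


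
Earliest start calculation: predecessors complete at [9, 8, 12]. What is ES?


ES = max of all predecessor completion times
Predecessors: [9, 8, 12]
ES = max(9, 8, 12)
= 12


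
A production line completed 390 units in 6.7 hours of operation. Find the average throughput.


Throughput = units / time
= 390 / 6.7
= 58.2 units/hour


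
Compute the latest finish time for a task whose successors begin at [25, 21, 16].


LF = min of all successor start times
Successors start at: [25, 21, 16]
LF = min(25, 21, 16)
= 16


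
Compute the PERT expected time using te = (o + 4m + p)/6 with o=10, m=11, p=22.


te = (o + 4m + p) / 6
= (10 + 4×11 + 22) / 6
= (10 + 44 + 22) / 6
= 76 / 6
= 12.67


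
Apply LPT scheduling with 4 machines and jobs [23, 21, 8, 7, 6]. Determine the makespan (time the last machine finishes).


Jobs (LPT sorted): [23, 21, 8, 7, 6]
Machines: 4
  J=23 → Machine 1 (load: 0+23=23)
  J=21 → Machine 2 (load: 0+21=21)
  J=8 → Machine 3 (load: 0+8=8)
  J=7 → Machine 4 (load: 0+7=7)
  J=6 → Machine 4 (load: 7+6=13)
Machine loads: [23, 21, 8, 13]
Makespan = max = 23 time units


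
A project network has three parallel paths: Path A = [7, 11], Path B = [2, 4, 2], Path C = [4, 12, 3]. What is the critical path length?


Path A: 7 + 11 = 18
Path B: 2 + 4 + 2 = 8
Path C: 4 + 12 + 3 = 19
Critical path = longest = max(18, 8, 19)
= 19 (Path C)


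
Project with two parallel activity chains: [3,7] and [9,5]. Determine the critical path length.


Path A: 3 + 7 = 10
Path B: 9 + 5 = 14
Critical path = longest = max(10, 14)
= 14 (Path B)


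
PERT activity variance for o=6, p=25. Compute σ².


σ² = ((p - o) / 6)² = (p - o)² / 36
= (25 - 6)² / 36
= 19² / 36
= 361 / 36
= 10.0278


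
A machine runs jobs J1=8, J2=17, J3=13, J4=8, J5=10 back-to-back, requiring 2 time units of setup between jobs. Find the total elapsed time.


Makespan = Σ processing + (n-1) × setup
= (8 + 17 + 13 + 8 + 10) + (5-1)×2
= 56 + 8
= 64 time units


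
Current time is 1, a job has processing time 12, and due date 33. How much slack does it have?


Slack = due - current_time - processing
= 33 - 1 - 12
= 20


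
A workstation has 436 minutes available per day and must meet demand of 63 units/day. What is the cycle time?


Cycle time = available time / demand
= 436 / 63
= 6.92 min/unit


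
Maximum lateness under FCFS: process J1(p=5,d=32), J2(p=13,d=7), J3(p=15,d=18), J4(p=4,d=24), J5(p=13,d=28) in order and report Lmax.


Lateness per job (L = C - d):
  J1: C=5, d=32, L=-27
  J2: C=18, d=7, L=11
  J3: C=33, d=18, L=15
  J4: C=37, d=24, L=13
  J5: C=50, d=28, L=22
Lmax = max(-27, 11, 15, 13, 22)
= 22


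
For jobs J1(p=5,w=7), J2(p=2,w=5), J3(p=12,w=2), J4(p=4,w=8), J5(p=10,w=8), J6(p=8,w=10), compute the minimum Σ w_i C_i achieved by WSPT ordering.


WSPT order (by p/w): J2 → J4 → J1 → J6 → J5 → J3
  J2: C=2, w·C=5×2=10
  J4: C=6, w·C=8×6=48
  J1: C=11, w·C=7×11=77
  J6: C=19, w·C=10×19=190
  J5: C=29, w·C=8×29=232
  J3: C=41, w·C=2×41=82
Σ w·C = 639
= 639


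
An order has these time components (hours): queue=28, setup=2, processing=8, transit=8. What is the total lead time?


Lead time = queue + setup + processing + transit
= 28 + 2 + 8 + 8
= 46 hours


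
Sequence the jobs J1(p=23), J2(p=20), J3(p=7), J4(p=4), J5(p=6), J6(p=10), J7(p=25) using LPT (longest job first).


LPT: sort by longest processing time first
  J7: p=25
  J1: p=23
  J2: p=20
  J6: p=10
  J3: p=7
  J5: p=6
  J4: p=4
Order: J7 → J1 → J2 → J6 → J3 → J5 → J4


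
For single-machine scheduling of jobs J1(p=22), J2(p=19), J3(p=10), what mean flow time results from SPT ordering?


SPT order: J3 → J2 → J1
Completion times:
  J3: C=10
  J2: C=29
  J1: C=51
Sum = 90, n = 3
Mean flow = 90/3
= 30.00


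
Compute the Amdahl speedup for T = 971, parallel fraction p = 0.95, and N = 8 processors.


Amdahl's law: T_p = T × ((1-p) + p/N)
= 971 × ((1-0.95) + 0.95/8)
= 971 × (0.05 + 0.1187)
= 971 × 0.1688
= 163.86
Speedup = 971/163.86
= 5.93×


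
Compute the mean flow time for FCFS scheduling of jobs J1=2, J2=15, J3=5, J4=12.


Completion times:
  J1: completes at 2
  J2: completes at 17
  J3: completes at 22
  J4: completes at 34
Sum = 75
Average = 75/4
= 18.75


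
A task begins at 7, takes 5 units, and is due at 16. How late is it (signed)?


Completion = 7 + 5 = 12
Lateness = C - d = 12 - 16
= -4


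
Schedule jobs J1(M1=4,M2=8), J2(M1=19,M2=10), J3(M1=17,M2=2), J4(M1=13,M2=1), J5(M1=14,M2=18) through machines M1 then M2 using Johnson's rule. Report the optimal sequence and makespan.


Johnson's rule:
Group 1 (M1≤M2, sort by M1): ['J1', 'J5']
Group 2 (M1>M2, sort desc M2): ['J2', 'J3', 'J4']
Sequence: J1 → J5 → J2 → J3 → J4
Makespan calculation:
  J1: M1 done=4, M2 done=12
  J5: M1 done=18, M2 done=36
  J2: M1 done=37, M2 done=47
  J3: M1 done=54, M2 done=56
  J4: M1 done=67, M2 done=68
= Sequence: J1 → J5 → J2 → J3 → J4, Makespan: 68


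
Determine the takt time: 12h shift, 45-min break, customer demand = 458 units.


Available = 12×60 - 45 = 675 min
Takt time = 675 / 458
= 1.47 min/unit


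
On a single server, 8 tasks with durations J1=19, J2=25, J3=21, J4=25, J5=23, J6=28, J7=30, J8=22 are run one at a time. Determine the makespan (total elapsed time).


Sequential makespan: sum all processing times
= 19 + 25 + 21 + 25 + 23 + 28 + 30 + 22
= 193 time units


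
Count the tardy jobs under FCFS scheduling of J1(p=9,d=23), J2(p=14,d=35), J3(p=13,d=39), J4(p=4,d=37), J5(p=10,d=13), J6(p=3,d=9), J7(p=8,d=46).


Completion vs due date:
  J1: C=9, d=23 → on time
  J2: C=23, d=35 → on time
  J3: C=36, d=39 → on time
  J4: C=40, d=37 → TARDY
  J5: C=50, d=13 → TARDY
  J6: C=53, d=9 → TARDY
  J7: C=61, d=46 → TARDY
Tardy jobs: J4, J5, J6, J7
Count = 4


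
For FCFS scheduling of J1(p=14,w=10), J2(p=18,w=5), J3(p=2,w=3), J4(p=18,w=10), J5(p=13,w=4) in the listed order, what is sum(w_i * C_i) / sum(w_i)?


Completion times:
  J1: C=14, w×C=10×14=140
  J2: C=32, w×C=5×32=160
  J3: C=34, w×C=3×34=102
  J4: C=52, w×C=10×52=520
  J5: C=65, w×C=4×65=260
Sum w×C = 1182
Sum w = 32
Weighted avg = 1182/32
= 36.94


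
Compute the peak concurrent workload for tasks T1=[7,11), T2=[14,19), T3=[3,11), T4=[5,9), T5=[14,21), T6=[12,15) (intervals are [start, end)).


Check each time point for overlaps:
  t=7: 3 tasks active (T1, T3, T4)
Max concurrent = 3


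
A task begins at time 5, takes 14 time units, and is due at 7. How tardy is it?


Completion = start + processing = 5 + 14 = 19
Tardiness = max(0, C - d) = max(0, 19 - 7)
= max(0, 12)
= 12


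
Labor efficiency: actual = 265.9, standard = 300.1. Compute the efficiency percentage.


Efficiency = (actual / standard) × 100
= (265.9 / 300.1) × 100
= 88.6%
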